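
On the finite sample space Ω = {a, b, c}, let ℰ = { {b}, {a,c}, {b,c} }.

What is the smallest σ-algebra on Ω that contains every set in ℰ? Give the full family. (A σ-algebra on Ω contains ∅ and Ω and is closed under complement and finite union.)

Start: ℰ ∪ {∅, Ω} = { {}, {b}, {a,c}, {b,c}, Ω }.
Step 1: 1 new —
  {a}  = complement {b,c}
  (now 6)
Step 2. New:
  {a,b}  = {b} ∪ {a}
  (now 7)
Step 3 adds 1:
  {c}  = complement {a,b}
  (now 8)
Step 4: no new sets; the family is a σ-algebra.

Hence σ(ℰ) has 8 members: { {}, {a}, {b}, {c}, {a,b}, {a,c}, {b,c}, Ω }.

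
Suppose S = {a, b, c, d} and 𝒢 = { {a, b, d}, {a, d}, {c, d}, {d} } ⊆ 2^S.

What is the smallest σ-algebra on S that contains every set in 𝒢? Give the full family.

σ(𝒢) = { ∅, {a}, {b}, {c}, {d}, {a, b}, {a, c}, {a, d}, {b, c}, {b, d}, {c, d}, {a, b, c}, {a, b, d}, {a, c, d}, {b, c, d}, S }

Derivation:
Begin from { ∅, {d}, {a, d}, {c, d}, {a, b, d}, S } (that is, 𝒢 plus ∅ and S).
Step 1 adds 5:
  {c}  = ᶜ of {a, b, d}
  {a, b}  = ᶜ of {c, d}
  {b, c}  = ᶜ of {a, d}
  {a, b, c}  = ᶜ of {d}
  {a, c, d}  = {c, d} ∪ {a, d}
  (now 11)
Step 2: +2 →
  {b}  = ᶜ of {a, c, d}
  {b, c, d}  = {c, d} ∪ {b, c}
  (now 13)
Step 3 (2 new):
  {a}  = ᶜ of {b, c, d}
  {b, d}  = {d} ∪ {b}
  (now 15)
Step 4 adds 1:
  {a, c}  = ᶜ of {b, d}
  (now 16)
Step 5: already closed under ᶜ and ∪.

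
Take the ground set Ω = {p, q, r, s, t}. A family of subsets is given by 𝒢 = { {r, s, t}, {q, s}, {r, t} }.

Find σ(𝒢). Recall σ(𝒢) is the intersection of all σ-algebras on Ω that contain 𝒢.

Begin from { ∅, {q, s}, {r, t}, {r, s, t}, Ω } (that is, 𝒢 plus ∅ and Ω).
Round 1: +4 →
  {p, q}  = ᶜ of {r, s, t}
  {p, q, s}  = ᶜ of {r, t}
  {p, r, t}  = ᶜ of {q, s}
  {q, r, s, t}  = {r, s, t} ∪ {q, s}
  — 9 sets.
Round 2 (3 new):
  {p}  = ᶜ of {q, r, s, t}
  {p, q, r, t}  = {p, q} ∪ {p, r, t}
  {p, r, s, t}  = {r, s, t} ∪ {p, r, t}
  — 12 sets.
Round 3 (2 new):
  {q}  = ᶜ of {p, r, s, t}
  {s}  = ᶜ of {p, q, r, t}
  — 14 sets.
Round 4. New:
  {p, s}  = {s} ∪ {p}
  {q, r, t}  = {r, t} ∪ {q}
  — 16 sets.
Round 5: stable.

Hence σ(𝒢) has 16 members: { ∅, {p}, {q}, {s}, {p, q}, {p, s}, {q, s}, {r, t}, {p, q, s}, {p, r, t}, {q, r, t}, {r, s, t}, {p, q, r, t}, {p, r, s, t}, {q, r, s, t}, Ω }.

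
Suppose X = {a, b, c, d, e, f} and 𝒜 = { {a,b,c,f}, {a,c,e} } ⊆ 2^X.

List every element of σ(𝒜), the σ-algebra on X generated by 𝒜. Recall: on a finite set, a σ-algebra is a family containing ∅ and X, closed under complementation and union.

Answer: σ(𝒜) = { {}, {d}, {e}, {a,c}, {b,f}, {d,e}, {a,c,d}, {a,c,e}, {b,d,f}, {b,e,f}, {a,b,c,f}, {a,c,d,e}, {b,d,e,f}, {a,b,c,d,f}, {a,b,c,e,f}, X }

Derivation:
Begin from { {}, {a,c,e}, {a,b,c,f}, X } (that is, 𝒜 plus ∅ and X).
Pass 1 (3 new):
  {d,e}  = {a,b,c,f}ᶜ
  {b,d,f}  = {a,c,e}ᶜ
  {a,b,c,e,f}  = {a,c,e} ∪ {a,b,c,f}
Pass 2. New:
  {d}  = {a,b,c,e,f}ᶜ
  {a,c,d,e}  = {d,e} ∪ {a,c,e}
  {b,d,e,f}  = {d,e} ∪ {b,d,f}
  {a,b,c,d,f}  = {b,d,f} ∪ {a,b,c,f}
Pass 3 adds 3:
  {e}  = {a,b,c,d,f}ᶜ
  {a,c}  = {b,d,e,f}ᶜ
  {b,f}  = {a,c,d,e}ᶜ
Pass 4. New:
  {a,c,d}  = {a,c} ∪ {d}
  {b,e,f}  = {b,f} ∪ {e}
Pass 5: no new sets; the family is a σ-algebra.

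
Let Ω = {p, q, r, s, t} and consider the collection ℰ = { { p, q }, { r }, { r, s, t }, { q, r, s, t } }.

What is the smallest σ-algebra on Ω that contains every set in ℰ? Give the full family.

Initial family (6 sets): { {  }, { r }, { p, q }, { r, s, t }, { q, r, s, t }, Ω }.
Pass 1: 3 new —
  { p }  = { q, r, s, t }ᶜ
  { p, q, r }  = { r } ∪ { p, q }
  { p, q, s, t }  = { r }ᶜ
Pass 2 adds 3:
  { p, r }  = { r } ∪ { p }
  { s, t }  = { p, q, r }ᶜ
  { p, r, s, t }  = { r, s, t } ∪ { p }
Pass 3 adds 3:
  { q }  = { p, r, s, t }ᶜ
  { p, s, t }  = { s, t } ∪ { p }
  { q, s, t }  = { p, r }ᶜ
Pass 4: 1 new —
  { q, r }  = { p, s, t }ᶜ
Pass 5: no new sets; the family is a σ-algebra.

Therefore σ(ℰ) = { {  }, { p }, { q }, { r }, { p, q }, { p, r }, { q, r }, { s, t }, { p, q, r }, { p, s, t }, { q, s, t }, { r, s, t }, { p, q, s, t }, { p, r, s, t }, { q, r, s, t }, Ω } (|σ(ℰ)| = 16).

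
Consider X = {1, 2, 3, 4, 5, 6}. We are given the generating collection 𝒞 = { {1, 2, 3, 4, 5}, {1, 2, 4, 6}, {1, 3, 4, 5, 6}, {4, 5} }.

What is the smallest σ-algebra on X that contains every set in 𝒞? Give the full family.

Take S₀ = 𝒞 ∪ {∅, X} = { {}, {4, 5}, {1, 2, 4, 6}, {1, 2, 3, 4, 5}, {1, 3, 4, 5, 6}, X }.
Pass 1. New:
  {2}  = X∖{1, 3, 4, 5, 6}
  {6}  = X∖{1, 2, 3, 4, 5}
  {3, 5}  = X∖{1, 2, 4, 6}
  {1, 2, 3, 6}  = X∖{4, 5}
  {1, 2, 4, 5, 6}  = {4, 5} ∪ {1, 2, 4, 6}
  [11 total]
Pass 2. New:
  {3}  = X∖{1, 2, 4, 5, 6}
  {2, 6}  = {2} ∪ {6}
  {2, 3, 5}  = {2} ∪ {3, 5}
  {2, 4, 5}  = {2} ∪ {4, 5}
  {3, 4, 5}  = {4, 5} ∪ {3, 5}
  {3, 5, 6}  = {6} ∪ {3, 5}
  {4, 5, 6}  = {6} ∪ {4, 5}
  {1, 2, 3, 4, 6}  = {1, 2, 4, 6} ∪ {1, 2, 3, 6}
  {1, 2, 3, 5, 6}  = {1, 2, 3, 6} ∪ {3, 5}
  [20 total]
Pass 3. New:
  {4}  = X∖{1, 2, 3, 5, 6}
  {5}  = X∖{1, 2, 3, 4, 6}
  {2, 3}  = {2} ∪ {3}
  {3, 6}  = {6} ∪ {3}
  {1, 2, 3}  = X∖{4, 5, 6}
  {1, 2, 4}  = X∖{3, 5, 6}
  {1, 2, 6}  = X∖{3, 4, 5}
  {1, 3, 6}  = X∖{2, 4, 5}
  {1, 4, 6}  = X∖{2, 3, 5}
  {2, 3, 6}  = {2, 6} ∪ {3}
  {1, 3, 4, 5}  = X∖{2, 6}
  {2, 3, 4, 5}  = {3, 4, 5} ∪ {2}
  {2, 3, 5, 6}  = {2} ∪ {3, 5, 6}
  {2, 4, 5, 6}  = {2} ∪ {4, 5, 6}
  {3, 4, 5, 6}  = {3, 4, 5} ∪ {4, 5, 6}
  {2, 3, 4, 5, 6}  = {3, 4, 5} ∪ {2, 6}
  [36 total]
Pass 4: +23 →
  {1}  = X∖{2, 3, 4, 5, 6}
  {1, 2}  = X∖{3, 4, 5, 6}
  {1, 3}  = X∖{2, 4, 5, 6}
  {1, 4}  = X∖{2, 3, 5, 6}
  {1, 6}  = X∖{2, 3, 4, 5}
  {2, 4}  = {2} ∪ {4}
  {2, 5}  = {2} ∪ {5}
  {3, 4}  = {3} ∪ {4}
  {4, 6}  = {6} ∪ {4}
  {5, 6}  = {6} ∪ {5}
  {1, 4, 5}  = X∖{2, 3, 6}
  {2, 3, 4}  = {2, 3} ∪ {4}
  {2, 4, 6}  = {2, 6} ∪ {4}
  {2, 5, 6}  = {2, 6} ∪ {5}
  {3, 4, 6}  = {3, 6} ∪ {4}
  {1, 2, 3, 4}  = {1, 2, 3} ∪ {1, 2, 4}
  {1, 2, 3, 5}  = {1, 2, 3} ∪ {5}
  {1, 2, 4, 5}  = X∖{3, 6}
  {1, 2, 5, 6}  = {5} ∪ {1, 2, 6}
  {1, 3, 4, 6}  = {1, 3, 6} ∪ {1, 4, 6}
  {1, 3, 5, 6}  = {1, 3, 6} ∪ {5}
  {1, 4, 5, 6}  = X∖{2, 3}
  {2, 3, 4, 6}  = {2, 3, 6} ∪ {4}
  [59 total]
Pass 5. New:
  {1, 5}  = X∖{2, 3, 4, 6}
  {1, 2, 5}  = X∖{3, 4, 6}
  {1, 3, 4}  = X∖{2, 5, 6}
  {1, 3, 5}  = X∖{2, 4, 6}
  {1, 5, 6}  = X∖{2, 3, 4}
  [64 total]
Pass 6: already closed under ᶜ and ∪.

|σ(𝒞)| = 64.  σ(𝒞) = { {}, {1}, {2}, {3}, {4}, {5}, {6}, {1, 2}, {1, 3}, {1, 4}, {1, 5}, {1, 6}, {2, 3}, {2, 4}, {2, 5}, {2, 6}, {3, 4}, {3, 5}, {3, 6}, {4, 5}, {4, 6}, {5, 6}, {1, 2, 3}, {1, 2, 4}, {1, 2, 5}, {1, 2, 6}, {1, 3, 4}, {1, 3, 5}, {1, 3, 6}, {1, 4, 5}, {1, 4, 6}, {1, 5, 6}, {2, 3, 4}, {2, 3, 5}, {2, 3, 6}, {2, 4, 5}, {2, 4, 6}, {2, 5, 6}, {3, 4, 5}, {3, 4, 6}, {3, 5, 6}, {4, 5, 6}, {1, 2, 3, 4}, {1, 2, 3, 5}, {1, 2, 3, 6}, {1, 2, 4, 5}, {1, 2, 4, 6}, {1, 2, 5, 6}, {1, 3, 4, 5}, {1, 3, 4, 6}, {1, 3, 5, 6}, {1, 4, 5, 6}, {2, 3, 4, 5}, {2, 3, 4, 6}, {2, 3, 5, 6}, {2, 4, 5, 6}, {3, 4, 5, 6}, {1, 2, 3, 4, 5}, {1, 2, 3, 4, 6}, {1, 2, 3, 5, 6}, {1, 2, 4, 5, 6}, {1, 3, 4, 5, 6}, {2, 3, 4, 5, 6}, X }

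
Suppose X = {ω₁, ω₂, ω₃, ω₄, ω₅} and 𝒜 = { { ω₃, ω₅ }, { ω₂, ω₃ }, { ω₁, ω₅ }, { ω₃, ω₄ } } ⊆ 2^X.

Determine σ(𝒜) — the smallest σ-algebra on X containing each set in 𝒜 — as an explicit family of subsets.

Answer: σ(𝒜) = { {  }, { ω₁ }, { ω₂ }, { ω₃ }, { ω₄ }, { ω₅ }, { ω₁, ω₂ }, { ω₁, ω₃ }, { ω₁, ω₄ }, { ω₁, ω₅ }, { ω₂, ω₃ }, { ω₂, ω₄ }, { ω₂, ω₅ }, { ω₃, ω₄ }, { ω₃, ω₅ }, { ω₄, ω₅ }, { ω₁, ω₂, ω₃ }, { ω₁, ω₂, ω₄ }, { ω₁, ω₂, ω₅ }, { ω₁, ω₃, ω₄ }, { ω₁, ω₃, ω₅ }, { ω₁, ω₄, ω₅ }, { ω₂, ω₃, ω₄ }, { ω₂, ω₃, ω₅ }, { ω₂, ω₄, ω₅ }, { ω₃, ω₄, ω₅ }, { ω₁, ω₂, ω₃, ω₄ }, { ω₁, ω₂, ω₃, ω₅ }, { ω₁, ω₂, ω₄, ω₅ }, { ω₁, ω₃, ω₄, ω₅ }, { ω₂, ω₃, ω₄, ω₅ }, X }

Derivation:
Take S₀ = 𝒜 ∪ {∅, X} = { {  }, { ω₁, ω₅ }, { ω₂, ω₃ }, { ω₃, ω₄ }, { ω₃, ω₅ }, X }.
Round 1 adds 9:
  { ω₁, ω₂, ω₄ }  = { ω₃, ω₅ }ᶜ
  { ω₁, ω₂, ω₅ }  = { ω₃, ω₄ }ᶜ
  { ω₁, ω₃, ω₅ }  = { ω₁, ω₅ } ∪ { ω₃, ω₅ }
  { ω₁, ω₄, ω₅ }  = { ω₂, ω₃ }ᶜ
  { ω₂, ω₃, ω₄ }  = { ω₁, ω₅ }ᶜ
  { ω₂, ω₃, ω₅ }  = { ω₂, ω₃ } ∪ { ω₃, ω₅ }
  { ω₃, ω₄, ω₅ }  = { ω₃, ω₄ } ∪ { ω₃, ω₅ }
  { ω₁, ω₂, ω₃, ω₅ }  = { ω₂, ω₃ } ∪ { ω₁, ω₅ }
  { ω₁, ω₃, ω₄, ω₅ }  = { ω₃, ω₄ } ∪ { ω₁, ω₅ }
  [15 total]
Round 2 adds 8:
  { ω₂ }  = { ω₁, ω₃, ω₄, ω₅ }ᶜ
  { ω₄ }  = { ω₁, ω₂, ω₃, ω₅ }ᶜ
  { ω₁, ω₂ }  = { ω₃, ω₄, ω₅ }ᶜ
  { ω₁, ω₄ }  = { ω₂, ω₃, ω₅ }ᶜ
  { ω₂, ω₄ }  = { ω₁, ω₃, ω₅ }ᶜ
  { ω₁, ω₂, ω₃, ω₄ }  = { ω₃, ω₄ } ∪ { ω₁, ω₂, ω₄ }
  { ω₁, ω₂, ω₄, ω₅ }  = { ω₁, ω₄, ω₅ } ∪ { ω₁, ω₂, ω₄ }
  { ω₂, ω₃, ω₄, ω₅ }  = { ω₃, ω₄, ω₅ } ∪ { ω₂, ω₃, ω₄ }
  [23 total]
Round 3: +5 →
  { ω₁ }  = { ω₂, ω₃, ω₄, ω₅ }ᶜ
  { ω₃ }  = { ω₁, ω₂, ω₄, ω₅ }ᶜ
  { ω₅ }  = { ω₁, ω₂, ω₃, ω₄ }ᶜ
  { ω₁, ω₂, ω₃ }  = { ω₁, ω₂ } ∪ { ω₂, ω₃ }
  { ω₁, ω₃, ω₄ }  = { ω₃, ω₄ } ∪ { ω₁, ω₄ }
  [28 total]
Round 4. New:
  { ω₁, ω₃ }  = { ω₃ } ∪ { ω₁ }
  { ω₂, ω₅ }  = { ω₁, ω₃, ω₄ }ᶜ
  { ω₄, ω₅ }  = { ω₁, ω₂, ω₃ }ᶜ
  { ω₂, ω₄, ω₅ }  = { ω₅ } ∪ { ω₂, ω₄ }
  [32 total]
Round 5 adds nothing — fixpoint reached.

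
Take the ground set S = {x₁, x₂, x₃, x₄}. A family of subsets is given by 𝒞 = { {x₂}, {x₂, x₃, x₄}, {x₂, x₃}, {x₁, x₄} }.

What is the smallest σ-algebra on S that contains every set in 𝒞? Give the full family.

Begin from { {}, {x₂}, {x₁, x₄}, {x₂, x₃}, {x₂, x₃, x₄}, S } (that is, 𝒞 plus ∅ and S).
Iteration 1: 3 new —
  {x₁}  = {x₂, x₃, x₄}ᶜ
  {x₁, x₂, x₄}  = {x₁, x₄} ∪ {x₂}
  {x₁, x₃, x₄}  = {x₂}ᶜ
  — 9 sets.
Iteration 2 (3 new):
  {x₃}  = {x₁, x₂, x₄}ᶜ
  {x₁, x₂}  = {x₂} ∪ {x₁}
  {x₁, x₂, x₃}  = {x₂, x₃} ∪ {x₁}
  — 12 sets.
Iteration 3 adds 3:
  {x₄}  = {x₁, x₂, x₃}ᶜ
  {x₁, x₃}  = {x₃} ∪ {x₁}
  {x₃, x₄}  = {x₁, x₂}ᶜ
  — 15 sets.
Iteration 4 (1 new):
  {x₂, x₄}  = {x₁, x₃}ᶜ
  — 16 sets.
Iteration 5: no new sets; the family is a σ-algebra.

Therefore σ(𝒞) = { {}, {x₁}, {x₂}, {x₃}, {x₄}, {x₁, x₂}, {x₁, x₃}, {x₁, x₄}, {x₂, x₃}, {x₂, x₄}, {x₃, x₄}, {x₁, x₂, x₃}, {x₁, x₂, x₄}, {x₁, x₃, x₄}, {x₂, x₃, x₄}, S } (|σ(𝒞)| = 16).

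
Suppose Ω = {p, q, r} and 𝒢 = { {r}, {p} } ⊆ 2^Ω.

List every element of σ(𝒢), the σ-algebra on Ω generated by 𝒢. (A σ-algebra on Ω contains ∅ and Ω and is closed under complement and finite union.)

Initial family (4 sets): { ∅, {p}, {r}, Ω }.
Round 1: +3 →
  {p, q}  = ᶜ of {r}
  {p, r}  = {r} ∪ {p}
  {q, r}  = ᶜ of {p}
  (now 7)
Round 2: 1 new —
  {q}  = ᶜ of {p, r}
  (now 8)
Round 3 adds nothing — fixpoint reached.

Therefore σ(𝒢) = { ∅, {p}, {q}, {r}, {p, q}, {p, r}, {q, r}, Ω } (|σ(𝒢)| = 8).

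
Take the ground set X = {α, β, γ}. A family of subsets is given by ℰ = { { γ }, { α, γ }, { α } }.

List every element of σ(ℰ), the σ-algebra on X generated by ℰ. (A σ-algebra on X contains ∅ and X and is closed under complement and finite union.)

Initial family (5 sets): { ∅, { α }, { γ }, { α, γ }, X }.
Step 1 (3 new):
  { β }  = { α, γ }ᶜ
  { α, β }  = { γ }ᶜ
  { β, γ }  = { α }ᶜ
After Step 2 the family is unchanged; done.

Hence σ(ℰ) has 8 members: { ∅, { α }, { β }, { γ }, { α, β }, { α, γ }, { β, γ }, X }.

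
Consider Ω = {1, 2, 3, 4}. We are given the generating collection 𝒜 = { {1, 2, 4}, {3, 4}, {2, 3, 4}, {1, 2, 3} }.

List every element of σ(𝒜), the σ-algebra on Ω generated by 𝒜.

Seed the family with 𝒜 together with ∅ and Ω: { {}, {3, 4}, {1, 2, 3}, {1, 2, 4}, {2, 3, 4}, Ω }.
Pass 1 (4 new):
  {1}  = Ω∖{2, 3, 4}
  {3}  = Ω∖{1, 2, 4}
  {4}  = Ω∖{1, 2, 3}
  {1, 2}  = Ω∖{3, 4}
Pass 2: +3 →
  {1, 3}  = {3} ∪ {1}
  {1, 4}  = {4} ∪ {1}
  {1, 3, 4}  = {3, 4} ∪ {1}
Pass 3 (3 new):
  {2}  = Ω∖{1, 3, 4}
  {2, 3}  = Ω∖{1, 4}
  {2, 4}  = Ω∖{1, 3}
Pass 4: already closed under ᶜ and ∪.

Therefore σ(𝒜) = { {}, {1}, {2}, {3}, {4}, {1, 2}, {1, 3}, {1, 4}, {2, 3}, {2, 4}, {3, 4}, {1, 2, 3}, {1, 2, 4}, {1, 3, 4}, {2, 3, 4}, Ω } (|σ(𝒜)| = 16).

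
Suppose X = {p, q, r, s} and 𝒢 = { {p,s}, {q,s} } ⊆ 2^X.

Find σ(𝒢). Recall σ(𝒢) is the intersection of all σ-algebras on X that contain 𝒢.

Initial family (4 sets): { {}, {p,s}, {q,s}, X }.
Round 1: 3 new —
  {p,r}  = {q,s}ᶜ
  {q,r}  = {p,s}ᶜ
  {p,q,s}  = {q,s} ∪ {p,s}
  — 7 sets.
Round 2. New:
  {r}  = {p,q,s}ᶜ
  {p,q,r}  = {q,r} ∪ {p,r}
  {p,r,s}  = {p,s} ∪ {p,r}
  {q,r,s}  = {q,r} ∪ {q,s}
  — 11 sets.
Round 3 adds 3:
  {p}  = {q,r,s}ᶜ
  {q}  = {p,r,s}ᶜ
  {s}  = {p,q,r}ᶜ
  — 14 sets.
Round 4: 2 new —
  {p,q}  = {q} ∪ {p}
  {r,s}  = {r} ∪ {s}
  — 16 sets.
Round 5 adds nothing — fixpoint reached.

|σ(𝒢)| = 16.  σ(𝒢) = { {}, {p}, {q}, {r}, {s}, {p,q}, {p,r}, {p,s}, {q,r}, {q,s}, {r,s}, {p,q,r}, {p,q,s}, {p,r,s}, {q,r,s}, X }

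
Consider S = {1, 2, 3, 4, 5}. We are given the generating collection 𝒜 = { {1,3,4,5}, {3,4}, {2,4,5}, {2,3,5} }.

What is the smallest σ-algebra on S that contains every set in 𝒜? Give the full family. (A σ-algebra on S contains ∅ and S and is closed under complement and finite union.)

Answer: σ(𝒜) = { {}, {1}, {2}, {3}, {4}, {5}, {1,2}, {1,3}, {1,4}, {1,5}, {2,3}, {2,4}, {2,5}, {3,4}, {3,5}, {4,5}, {1,2,3}, {1,2,4}, {1,2,5}, {1,3,4}, {1,3,5}, {1,4,5}, {2,3,4}, {2,3,5}, {2,4,5}, {3,4,5}, {1,2,3,4}, {1,2,3,5}, {1,2,4,5}, {1,3,4,5}, {2,3,4,5}, S }

Check:
Take S₀ = 𝒜 ∪ {∅, S} = { {}, {3,4}, {2,3,5}, {2,4,5}, {1,3,4,5}, S }.
Round 1: +5 →
  {2}  = {1,3,4,5}ᶜ
  {1,3}  = {2,4,5}ᶜ
  {1,4}  = {2,3,5}ᶜ
  {1,2,5}  = {3,4}ᶜ
  {2,3,4,5}  = {3,4} ∪ {2,3,5}
  (now 11)
Round 2 adds 7:
  {1}  = {2,3,4,5}ᶜ
  {1,2,3}  = {2} ∪ {1,3}
  {1,2,4}  = {2} ∪ {1,4}
  {1,3,4}  = {3,4} ∪ {1,4}
  {2,3,4}  = {3,4} ∪ {2}
  {1,2,3,5}  = {1,2,5} ∪ {2,3,5}
  {1,2,4,5}  = {1,2,5} ∪ {1,4}
  (now 18)
Round 3. New:
  {3}  = {1,2,4,5}ᶜ
  {4}  = {1,2,3,5}ᶜ
  {1,2}  = {2} ∪ {1}
  {1,5}  = {2,3,4}ᶜ
  {2,5}  = {1,3,4}ᶜ
  {3,5}  = {1,2,4}ᶜ
  {4,5}  = {1,2,3}ᶜ
  {1,2,3,4}  = {3,4} ∪ {1,2,3}
  (now 26)
Round 4. New:
  {5}  = {1,2,3,4}ᶜ
  {2,3}  = {2} ∪ {3}
  {2,4}  = {2} ∪ {4}
  {1,3,5}  = {3} ∪ {1,5}
  {1,4,5}  = {4,5} ∪ {1,4}
  {3,4,5}  = {1,2}ᶜ
  (now 32)
Round 5: no new sets; the family is a σ-algebra.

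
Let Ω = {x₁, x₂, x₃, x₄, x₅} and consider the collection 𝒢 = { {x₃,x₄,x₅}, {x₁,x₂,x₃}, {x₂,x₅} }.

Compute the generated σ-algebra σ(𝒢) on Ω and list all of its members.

Answer: σ(𝒢) = { {}, {x₁}, {x₂}, {x₃}, {x₄}, {x₅}, {x₁,x₂}, {x₁,x₃}, {x₁,x₄}, {x₁,x₅}, {x₂,x₃}, {x₂,x₄}, {x₂,x₅}, {x₃,x₄}, {x₃,x₅}, {x₄,x₅}, {x₁,x₂,x₃}, {x₁,x₂,x₄}, {x₁,x₂,x₅}, {x₁,x₃,x₄}, {x₁,x₃,x₅}, {x₁,x₄,x₅}, {x₂,x₃,x₄}, {x₂,x₃,x₅}, {x₂,x₄,x₅}, {x₃,x₄,x₅}, {x₁,x₂,x₃,x₄}, {x₁,x₂,x₃,x₅}, {x₁,x₂,x₄,x₅}, {x₁,x₃,x₄,x₅}, {x₂,x₃,x₄,x₅}, Ω }

Check:
Start: 𝒢 ∪ {∅, Ω} = { {}, {x₂,x₅}, {x₁,x₂,x₃}, {x₃,x₄,x₅}, Ω }.
Step 1 adds 5:
  {x₁,x₂}  = complement {x₃,x₄,x₅}
  {x₄,x₅}  = complement {x₁,x₂,x₃}
  {x₁,x₃,x₄}  = complement {x₂,x₅}
  {x₁,x₂,x₃,x₅}  = {x₂,x₅} ∪ {x₁,x₂,x₃}
  {x₂,x₃,x₄,x₅}  = {x₂,x₅} ∪ {x₃,x₄,x₅}
  — 10 sets.
Step 2: 7 new —
  {x₁}  = complement {x₂,x₃,x₄,x₅}
  {x₄}  = complement {x₁,x₂,x₃,x₅}
  {x₁,x₂,x₅}  = {x₂,x₅} ∪ {x₁,x₂}
  {x₂,x₄,x₅}  = {x₂,x₅} ∪ {x₄,x₅}
  {x₁,x₂,x₃,x₄}  = {x₁,x₂,x₃} ∪ {x₁,x₃,x₄}
  {x₁,x₂,x₄,x₅}  = {x₁,x₂} ∪ {x₄,x₅}
  {x₁,x₃,x₄,x₅}  = {x₃,x₄,x₅} ∪ {x₁,x₃,x₄}
  — 17 sets.
Step 3. New:
  {x₂}  = complement {x₁,x₃,x₄,x₅}
  {x₃}  = complement {x₁,x₂,x₄,x₅}
  {x₅}  = complement {x₁,x₂,x₃,x₄}
  {x₁,x₃}  = complement {x₂,x₄,x₅}
  {x₁,x₄}  = {x₄} ∪ {x₁}
  {x₃,x₄}  = complement {x₁,x₂,x₅}
  {x₁,x₂,x₄}  = {x₁,x₂} ∪ {x₄}
  {x₁,x₄,x₅}  = {x₄,x₅} ∪ {x₁}
  — 25 sets.
Step 4: +7 →
  {x₁,x₅}  = {x₅} ∪ {x₁}
  {x₂,x₃}  = complement {x₁,x₄,x₅}
  {x₂,x₄}  = {x₂} ∪ {x₄}
  {x₃,x₅}  = complement {x₁,x₂,x₄}
  {x₁,x₃,x₅}  = {x₅} ∪ {x₁,x₃}
  {x₂,x₃,x₄}  = {x₃,x₄} ∪ {x₂}
  {x₂,x₃,x₅}  = complement {x₁,x₄}
  — 32 sets.
Step 5 adds nothing — fixpoint reached.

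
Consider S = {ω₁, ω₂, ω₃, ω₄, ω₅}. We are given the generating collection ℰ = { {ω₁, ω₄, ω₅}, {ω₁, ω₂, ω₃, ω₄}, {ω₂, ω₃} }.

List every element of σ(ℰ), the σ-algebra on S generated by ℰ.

Begin from { {}, {ω₂, ω₃}, {ω₁, ω₄, ω₅}, {ω₁, ω₂, ω₃, ω₄}, S } (that is, ℰ plus ∅ and S).
Iteration 1 (1 new):
  {ω₅}  = ᶜ of {ω₁, ω₂, ω₃, ω₄}
  |family| = 6
Iteration 2: 1 new —
  {ω₂, ω₃, ω₅}  = {ω₂, ω₃} ∪ {ω₅}
  |family| = 7
Iteration 3. New:
  {ω₁, ω₄}  = ᶜ of {ω₂, ω₃, ω₅}
  |family| = 8
Iteration 4: stable.

Therefore σ(ℰ) = { {}, {ω₅}, {ω₁, ω₄}, {ω₂, ω₃}, {ω₁, ω₄, ω₅}, {ω₂, ω₃, ω₅}, {ω₁, ω₂, ω₃, ω₄}, S } (|σ(ℰ)| = 8).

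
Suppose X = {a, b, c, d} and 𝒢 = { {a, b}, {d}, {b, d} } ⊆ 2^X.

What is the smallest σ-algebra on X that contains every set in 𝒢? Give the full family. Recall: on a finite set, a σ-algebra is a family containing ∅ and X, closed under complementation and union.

Begin from { ∅, {d}, {a, b}, {b, d}, X } (that is, 𝒢 plus ∅ and X).
Pass 1. New:
  {a, c}  = complement {b, d}
  {c, d}  = complement {a, b}
  {a, b, c}  = complement {d}
  {a, b, d}  = {a, b} ∪ {d}
  [9 total]
Pass 2 (3 new):
  {c}  = complement {a, b, d}
  {a, c, d}  = {c, d} ∪ {a, c}
  {b, c, d}  = {c, d} ∪ {b, d}
  [12 total]
Pass 3 adds 2:
  {a}  = complement {b, c, d}
  {b}  = complement {a, c, d}
  [14 total]
Pass 4 adds 2:
  {a, d}  = {d} ∪ {a}
  {b, c}  = {c} ∪ {b}
  [16 total]
Pass 5: already closed under ᶜ and ∪.

σ(𝒢) = { ∅, {a}, {b}, {c}, {d}, {a, b}, {a, c}, {a, d}, {b, c}, {b, d}, {c, d}, {a, b, c}, {a, b, d}, {a, c, d}, {b, c, d}, X }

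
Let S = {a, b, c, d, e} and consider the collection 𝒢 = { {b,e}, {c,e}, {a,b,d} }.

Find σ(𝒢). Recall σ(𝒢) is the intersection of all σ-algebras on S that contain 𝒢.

Answer: σ(𝒢) = { {}, {b}, {c}, {e}, {a,d}, {b,c}, {b,e}, {c,e}, {a,b,d}, {a,c,d}, {a,d,e}, {b,c,e}, {a,b,c,d}, {a,b,d,e}, {a,c,d,e}, S }

Working:
Take S₀ = 𝒢 ∪ {∅, S} = { {}, {b,e}, {c,e}, {a,b,d}, S }.
Step 1 adds 3:
  {a,c,d}  = ᶜ of {b,e}
  {b,c,e}  = {b,e} ∪ {c,e}
  {a,b,d,e}  = {b,e} ∪ {a,b,d}
  (now 8)
Step 2 adds 4:
  {c}  = ᶜ of {a,b,d,e}
  {a,d}  = ᶜ of {b,c,e}
  {a,b,c,d}  = {a,c,d} ∪ {a,b,d}
  {a,c,d,e}  = {c,e} ∪ {a,c,d}
  (now 12)
Step 3: +2 →
  {b}  = ᶜ of {a,c,d,e}
  {e}  = ᶜ of {a,b,c,d}
  (now 14)
Step 4 (2 new):
  {b,c}  = {c} ∪ {b}
  {a,d,e}  = {a,d} ∪ {e}
  (now 16)
After Step 5 the family is unchanged; done.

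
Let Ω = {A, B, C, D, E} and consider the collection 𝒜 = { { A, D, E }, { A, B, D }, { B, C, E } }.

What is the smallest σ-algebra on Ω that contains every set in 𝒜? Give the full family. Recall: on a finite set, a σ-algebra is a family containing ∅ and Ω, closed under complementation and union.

|σ(𝒜)| = 16.  σ(𝒜) = { {  }, { B }, { C }, { E }, { A, D }, { B, C }, { B, E }, { C, E }, { A, B, D }, { A, C, D }, { A, D, E }, { B, C, E }, { A, B, C, D }, { A, B, D, E }, { A, C, D, E }, Ω }

Trace:
Seed the family with 𝒜 together with ∅ and Ω: { {  }, { A, B, D }, { A, D, E }, { B, C, E }, Ω }.
Iteration 1 adds 4:
  { A, D }  = complement { B, C, E }
  { B, C }  = complement { A, D, E }
  { C, E }  = complement { A, B, D }
  { A, B, D, E }  = { A, D, E } ∪ { A, B, D }
  [9 total]
Iteration 2. New:
  { C }  = complement { A, B, D, E }
  { A, B, C, D }  = { A, B, D } ∪ { B, C }
  { A, C, D, E }  = { A, D, E } ∪ { C, E }
  [12 total]
Iteration 3: 3 new —
  { B }  = complement { A, C, D, E }
  { E }  = complement { A, B, C, D }
  { A, C, D }  = { C } ∪ { A, D }
  [15 total]
Iteration 4. New:
  { B, E }  = complement { A, C, D }
  [16 total]
After Iteration 5 the family is unchanged; done.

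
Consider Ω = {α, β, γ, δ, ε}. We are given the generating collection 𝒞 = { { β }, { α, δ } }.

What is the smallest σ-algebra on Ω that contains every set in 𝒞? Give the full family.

σ(𝒞) (8 sets): { ∅, { β }, { α, δ }, { γ, ε }, { α, β, δ }, { β, γ, ε }, { α, γ, δ, ε }, Ω }

Trace:
Seed the family with 𝒞 together with ∅ and Ω: { ∅, { β }, { α, δ }, Ω }.
Iteration 1. New:
  { α, β, δ }  = { β } ∪ { α, δ }
  { β, γ, ε }  = ᶜ of { α, δ }
  { α, γ, δ, ε }  = ᶜ of { β }
Iteration 2. New:
  { γ, ε }  = ᶜ of { α, β, δ }
Iteration 3: already closed under ᶜ and ∪.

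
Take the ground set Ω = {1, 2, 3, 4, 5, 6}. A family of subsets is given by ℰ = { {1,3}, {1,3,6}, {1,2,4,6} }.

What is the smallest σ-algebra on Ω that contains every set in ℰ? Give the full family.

Begin from { {}, {1,3}, {1,3,6}, {1,2,4,6}, Ω } (that is, ℰ plus ∅ and Ω).
Iteration 1 (4 new):
  {3,5}  = complement {1,2,4,6}
  {2,4,5}  = complement {1,3,6}
  {2,4,5,6}  = complement {1,3}
  {1,2,3,4,6}  = {1,2,4,6} ∪ {1,3}
Iteration 2. New:
  {5}  = complement {1,2,3,4,6}
  {1,3,5}  = {1,3} ∪ {3,5}
  {1,3,5,6}  = {1,3,6} ∪ {3,5}
  {2,3,4,5}  = {3,5} ∪ {2,4,5}
  {1,2,3,4,5}  = {1,3} ∪ {2,4,5}
  {1,2,4,5,6}  = {1,2,4,6} ∪ {2,4,5,6}
  {2,3,4,5,6}  = {2,4,5,6} ∪ {3,5}
Iteration 3: +6 →
  {1}  = complement {2,3,4,5,6}
  {3}  = complement {1,2,4,5,6}
  {6}  = complement {1,2,3,4,5}
  {1,6}  = complement {2,3,4,5}
  {2,4}  = complement {1,3,5,6}
  {2,4,6}  = complement {1,3,5}
Iteration 4. New:
  {1,5}  = {5} ∪ {1}
  {3,6}  = {6} ∪ {3}
  {5,6}  = {6} ∪ {5}
  {1,2,4}  = {2,4} ∪ {1}
  {1,5,6}  = {1,6} ∪ {5}
  {2,3,4}  = {3} ∪ {2,4}
  {3,5,6}  = {6} ∪ {3,5}
  {1,2,3,4}  = {1,3} ∪ {2,4}
  {1,2,4,5}  = {2,4,5} ∪ {1}
  {2,3,4,6}  = {2,4,6} ∪ {3}
Iteration 5: stable.

Hence σ(ℰ) has 32 members: { {}, {1}, {3}, {5}, {6}, {1,3}, {1,5}, {1,6}, {2,4}, {3,5}, {3,6}, {5,6}, {1,2,4}, {1,3,5}, {1,3,6}, {1,5,6}, {2,3,4}, {2,4,5}, {2,4,6}, {3,5,6}, {1,2,3,4}, {1,2,4,5}, {1,2,4,6}, {1,3,5,6}, {2,3,4,5}, {2,3,4,6}, {2,4,5,6}, {1,2,3,4,5}, {1,2,3,4,6}, {1,2,4,5,6}, {2,3,4,5,6}, Ω }.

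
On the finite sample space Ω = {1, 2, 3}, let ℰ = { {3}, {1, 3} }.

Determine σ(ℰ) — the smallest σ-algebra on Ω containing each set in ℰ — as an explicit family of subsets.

Answer: σ(ℰ) = { {}, {1}, {2}, {3}, {1, 2}, {1, 3}, {2, 3}, Ω }

Trace:
Seed the family with ℰ together with ∅ and Ω: { {}, {3}, {1, 3}, Ω }.
Step 1 (2 new):
  {2}  = complement {1, 3}
  {1, 2}  = complement {3}
Step 2. New:
  {2, 3}  = {3} ∪ {2}
Step 3 (1 new):
  {1}  = complement {2, 3}
Step 4: already closed under ᶜ and ∪.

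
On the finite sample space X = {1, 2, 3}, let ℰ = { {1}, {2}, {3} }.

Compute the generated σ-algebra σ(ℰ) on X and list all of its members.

|σ(ℰ)| = 8.  σ(ℰ) = { ∅, {1}, {2}, {3}, {1,2}, {1,3}, {2,3}, X }

Trace:
Initial family (5 sets): { ∅, {1}, {2}, {3}, X }.
Pass 1: 3 new —
  {1,2}  = ᶜ of {3}
  {1,3}  = ᶜ of {2}
  {2,3}  = ᶜ of {1}
  |family| = 8
Pass 2: no new sets; the family is a σ-algebra.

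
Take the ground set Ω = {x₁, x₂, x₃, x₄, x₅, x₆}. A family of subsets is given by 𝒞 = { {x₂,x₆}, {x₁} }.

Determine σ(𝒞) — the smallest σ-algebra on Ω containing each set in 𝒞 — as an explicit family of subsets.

Start: 𝒞 ∪ {∅, Ω} = { {}, {x₁}, {x₂,x₆}, Ω }.
Step 1: +3 →
  {x₁,x₂,x₆}  = {x₂,x₆} ∪ {x₁}
  {x₁,x₃,x₄,x₅}  = {x₂,x₆}ᶜ
  {x₂,x₃,x₄,x₅,x₆}  = {x₁}ᶜ
  (now 7)
Step 2: +1 →
  {x₃,x₄,x₅}  = {x₁,x₂,x₆}ᶜ
  (now 8)
Step 3: closed — nothing new.

Hence σ(𝒞) has 8 members: { {}, {x₁}, {x₂,x₆}, {x₁,x₂,x₆}, {x₃,x₄,x₅}, {x₁,x₃,x₄,x₅}, {x₂,x₃,x₄,x₅,x₆}, Ω }.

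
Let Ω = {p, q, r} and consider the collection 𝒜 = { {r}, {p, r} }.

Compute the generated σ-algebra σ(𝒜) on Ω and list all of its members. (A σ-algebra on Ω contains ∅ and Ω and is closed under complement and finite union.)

σ(𝒜) = { {}, {p}, {q}, {r}, {p, q}, {p, r}, {q, r}, Ω }

Trace:
Seed the family with 𝒜 together with ∅ and Ω: { {}, {r}, {p, r}, Ω }.
Iteration 1. New:
  {q}  = ᶜ of {p, r}
  {p, q}  = ᶜ of {r}
  — 6 sets.
Iteration 2 (1 new):
  {q, r}  = {r} ∪ {q}
  — 7 sets.
Iteration 3 (1 new):
  {p}  = ᶜ of {q, r}
  — 8 sets.
Iteration 4: closed — nothing new.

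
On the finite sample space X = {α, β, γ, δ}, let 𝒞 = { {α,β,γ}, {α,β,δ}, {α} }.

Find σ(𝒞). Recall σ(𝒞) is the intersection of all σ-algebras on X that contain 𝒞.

|σ(𝒞)| = 16.  σ(𝒞) = { {}, {α}, {β}, {γ}, {δ}, {α,β}, {α,γ}, {α,δ}, {β,γ}, {β,δ}, {γ,δ}, {α,β,γ}, {α,β,δ}, {α,γ,δ}, {β,γ,δ}, X }

Check:
Initial family (5 sets): { {}, {α}, {α,β,γ}, {α,β,δ}, X }.
Round 1: 3 new —
  {γ}  = X∖{α,β,δ}
  {δ}  = X∖{α,β,γ}
  {β,γ,δ}  = X∖{α}
  |family| = 8
Round 2: +3 →
  {α,γ}  = {γ} ∪ {α}
  {α,δ}  = {δ} ∪ {α}
  {γ,δ}  = {δ} ∪ {γ}
  |family| = 11
Round 3. New:
  {α,β}  = X∖{γ,δ}
  {β,γ}  = X∖{α,δ}
  {β,δ}  = X∖{α,γ}
  {α,γ,δ}  = {γ} ∪ {α,δ}
  |family| = 15
Round 4: +1 →
  {β}  = X∖{α,γ,δ}
  |family| = 16
Round 5 adds nothing — fixpoint reached.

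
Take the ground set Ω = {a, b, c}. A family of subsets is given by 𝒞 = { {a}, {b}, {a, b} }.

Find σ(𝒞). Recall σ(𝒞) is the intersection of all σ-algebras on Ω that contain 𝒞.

σ(𝒞) (8 sets): { {}, {a}, {b}, {c}, {a, b}, {a, c}, {b, c}, Ω }

Check:
Initial family (5 sets): { {}, {a}, {b}, {a, b}, Ω }.
Step 1: +3 →
  {c}  = complement {a, b}
  {a, c}  = complement {b}
  {b, c}  = complement {a}
  [8 total]
After Step 2 the family is unchanged; done.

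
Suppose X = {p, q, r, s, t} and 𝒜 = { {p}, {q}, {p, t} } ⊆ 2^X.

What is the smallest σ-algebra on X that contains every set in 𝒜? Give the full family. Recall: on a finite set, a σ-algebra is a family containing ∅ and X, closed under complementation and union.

Answer: σ(𝒜) = { ∅, {p}, {q}, {t}, {p, q}, {p, t}, {q, t}, {r, s}, {p, q, t}, {p, r, s}, {q, r, s}, {r, s, t}, {p, q, r, s}, {p, r, s, t}, {q, r, s, t}, X }

Check:
Begin from { ∅, {p}, {q}, {p, t}, X } (that is, 𝒜 plus ∅ and X).
Step 1 adds 5:
  {p, q}  = {q} ∪ {p}
  {p, q, t}  = {p, t} ∪ {q}
  {q, r, s}  = {p, t}ᶜ
  {p, r, s, t}  = {q}ᶜ
  {q, r, s, t}  = {p}ᶜ
  (now 10)
Step 2: 3 new —
  {r, s}  = {p, q, t}ᶜ
  {r, s, t}  = {p, q}ᶜ
  {p, q, r, s}  = {p, q} ∪ {q, r, s}
  (now 13)
Step 3: +2 →
  {t}  = {p, q, r, s}ᶜ
  {p, r, s}  = {r, s} ∪ {p}
  (now 15)
Step 4 (1 new):
  {q, t}  = {p, r, s}ᶜ
  (now 16)
After Step 5 the family is unchanged; done.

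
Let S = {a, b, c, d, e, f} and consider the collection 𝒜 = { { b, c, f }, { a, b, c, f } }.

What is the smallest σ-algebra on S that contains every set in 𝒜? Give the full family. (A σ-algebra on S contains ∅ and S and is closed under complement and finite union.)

|σ(𝒜)| = 8.  σ(𝒜) = { ∅, { a }, { d, e }, { a, d, e }, { b, c, f }, { a, b, c, f }, { b, c, d, e, f }, S }

Working:
Start: 𝒜 ∪ {∅, S} = { ∅, { b, c, f }, { a, b, c, f }, S }.
Step 1 (2 new):
  { d, e }  = complement { a, b, c, f }
  { a, d, e }  = complement { b, c, f }
  |family| = 6
Step 2: +1 →
  { b, c, d, e, f }  = { d, e } ∪ { b, c, f }
  |family| = 7
Step 3. New:
  { a }  = complement { b, c, d, e, f }
  |family| = 8
Step 4 adds nothing — fixpoint reached.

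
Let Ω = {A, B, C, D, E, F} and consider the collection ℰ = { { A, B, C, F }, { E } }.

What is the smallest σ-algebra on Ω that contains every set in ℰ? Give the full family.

Initial family (4 sets): { ∅, { E }, { A, B, C, F }, Ω }.
Iteration 1 adds 3:
  { D, E }  = ᶜ of { A, B, C, F }
  { A, B, C, D, F }  = ᶜ of { E }
  { A, B, C, E, F }  = { A, B, C, F } ∪ { E }
  (now 7)
Iteration 2: 1 new —
  { D }  = ᶜ of { A, B, C, E, F }
  (now 8)
Iteration 3: stable.

Therefore σ(ℰ) = { ∅, { D }, { E }, { D, E }, { A, B, C, F }, { A, B, C, D, F }, { A, B, C, E, F }, Ω } (|σ(ℰ)| = 8).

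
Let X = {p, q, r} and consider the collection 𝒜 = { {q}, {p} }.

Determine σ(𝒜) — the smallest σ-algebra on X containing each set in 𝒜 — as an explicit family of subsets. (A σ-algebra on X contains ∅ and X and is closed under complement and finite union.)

Initial family (4 sets): { {}, {p}, {q}, X }.
Iteration 1 adds 3:
  {p,q}  = {q} ∪ {p}
  {p,r}  = X∖{q}
  {q,r}  = X∖{p}
  — 7 sets.
Iteration 2: 1 new —
  {r}  = X∖{p,q}
  — 8 sets.
Iteration 3 adds nothing — fixpoint reached.

σ(𝒜) = { {}, {p}, {q}, {r}, {p,q}, {p,r}, {q,r}, X }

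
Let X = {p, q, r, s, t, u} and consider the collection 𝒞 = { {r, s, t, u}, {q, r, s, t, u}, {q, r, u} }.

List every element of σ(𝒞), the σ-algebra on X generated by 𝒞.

Take S₀ = 𝒞 ∪ {∅, X} = { {}, {q, r, u}, {r, s, t, u}, {q, r, s, t, u}, X }.
Round 1. New:
  {p}  = ᶜ of {q, r, s, t, u}
  {p, q}  = ᶜ of {r, s, t, u}
  {p, s, t}  = ᶜ of {q, r, u}
  [8 total]
Round 2. New:
  {p, q, r, u}  = {q, r, u} ∪ {p, q}
  {p, q, s, t}  = {p, s, t} ∪ {p, q}
  {p, r, s, t, u}  = {p, s, t} ∪ {r, s, t, u}
  [11 total]
Round 3. New:
  {q}  = ᶜ of {p, r, s, t, u}
  {r, u}  = ᶜ of {p, q, s, t}
  {s, t}  = ᶜ of {p, q, r, u}
  [14 total]
Round 4 (2 new):
  {p, r, u}  = {r, u} ∪ {p}
  {q, s, t}  = {s, t} ∪ {q}
  [16 total]
Round 5: no new sets; the family is a σ-algebra.

|σ(𝒞)| = 16.  σ(𝒞) = { {}, {p}, {q}, {p, q}, {r, u}, {s, t}, {p, r, u}, {p, s, t}, {q, r, u}, {q, s, t}, {p, q, r, u}, {p, q, s, t}, {r, s, t, u}, {p, r, s, t, u}, {q, r, s, t, u}, X }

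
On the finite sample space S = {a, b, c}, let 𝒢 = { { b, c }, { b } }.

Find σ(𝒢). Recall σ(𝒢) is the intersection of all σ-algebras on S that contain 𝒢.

Start: 𝒢 ∪ {∅, S} = { {}, { b }, { b, c }, S }.
Step 1: 2 new —
  { a }  = complement { b, c }
  { a, c }  = complement { b }
  — 6 sets.
Step 2 adds 1:
  { a, b }  = { b } ∪ { a }
  — 7 sets.
Step 3: +1 →
  { c }  = complement { a, b }
  — 8 sets.
Step 4 adds nothing — fixpoint reached.

Hence σ(𝒢) has 8 members: { {}, { a }, { b }, { c }, { a, b }, { a, c }, { b, c }, S }.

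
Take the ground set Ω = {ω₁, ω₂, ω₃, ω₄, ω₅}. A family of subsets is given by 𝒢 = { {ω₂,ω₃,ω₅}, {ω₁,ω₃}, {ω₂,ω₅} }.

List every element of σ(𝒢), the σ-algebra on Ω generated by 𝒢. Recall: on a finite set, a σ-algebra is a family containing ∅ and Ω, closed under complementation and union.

Take S₀ = 𝒢 ∪ {∅, Ω} = { {}, {ω₁,ω₃}, {ω₂,ω₅}, {ω₂,ω₃,ω₅}, Ω }.
Round 1: 4 new —
  {ω₁,ω₄}  = Ω∖{ω₂,ω₃,ω₅}
  {ω₁,ω₃,ω₄}  = Ω∖{ω₂,ω₅}
  {ω₂,ω₄,ω₅}  = Ω∖{ω₁,ω₃}
  {ω₁,ω₂,ω₃,ω₅}  = {ω₂,ω₅} ∪ {ω₁,ω₃}
Round 2: 3 new —
  {ω₄}  = Ω∖{ω₁,ω₂,ω₃,ω₅}
  {ω₁,ω₂,ω₄,ω₅}  = {ω₂,ω₅} ∪ {ω₁,ω₄}
  {ω₂,ω₃,ω₄,ω₅}  = {ω₂,ω₃,ω₅} ∪ {ω₂,ω₄,ω₅}
Round 3: 2 new —
  {ω₁}  = Ω∖{ω₂,ω₃,ω₄,ω₅}
  {ω₃}  = Ω∖{ω₁,ω₂,ω₄,ω₅}
Round 4 adds 2:
  {ω₃,ω₄}  = {ω₃} ∪ {ω₄}
  {ω₁,ω₂,ω₅}  = {ω₂,ω₅} ∪ {ω₁}
Round 5 adds nothing — fixpoint reached.

Hence σ(𝒢) has 16 members: { {}, {ω₁}, {ω₃}, {ω₄}, {ω₁,ω₃}, {ω₁,ω₄}, {ω₂,ω₅}, {ω₃,ω₄}, {ω₁,ω₂,ω₅}, {ω₁,ω₃,ω₄}, {ω₂,ω₃,ω₅}, {ω₂,ω₄,ω₅}, {ω₁,ω₂,ω₃,ω₅}, {ω₁,ω₂,ω₄,ω₅}, {ω₂,ω₃,ω₄,ω₅}, Ω }.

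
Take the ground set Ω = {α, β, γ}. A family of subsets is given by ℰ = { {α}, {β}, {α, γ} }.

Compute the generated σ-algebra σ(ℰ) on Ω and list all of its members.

Initial family (5 sets): { {}, {α}, {β}, {α, γ}, Ω }.
Step 1 adds 2:
  {α, β}  = {β} ∪ {α}
  {β, γ}  = complement {α}
  [7 total]
Step 2 adds 1:
  {γ}  = complement {α, β}
  [8 total]
Step 3: stable.

Therefore σ(ℰ) = { {}, {α}, {β}, {γ}, {α, β}, {α, γ}, {β, γ}, Ω } (|σ(ℰ)| = 8).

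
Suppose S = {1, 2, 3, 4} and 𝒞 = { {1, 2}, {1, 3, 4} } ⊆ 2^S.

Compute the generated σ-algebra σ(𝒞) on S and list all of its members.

Answer: σ(𝒞) = { ∅, {1}, {2}, {1, 2}, {3, 4}, {1, 3, 4}, {2, 3, 4}, S }

Trace:
Begin from { ∅, {1, 2}, {1, 3, 4}, S } (that is, 𝒞 plus ∅ and S).
Pass 1 adds 2:
  {2}  = {1, 3, 4}ᶜ
  {3, 4}  = {1, 2}ᶜ
  |family| = 6
Pass 2: +1 →
  {2, 3, 4}  = {3, 4} ∪ {2}
  |family| = 7
Pass 3. New:
  {1}  = {2, 3, 4}ᶜ
  |family| = 8
After Pass 4 the family is unchanged; done.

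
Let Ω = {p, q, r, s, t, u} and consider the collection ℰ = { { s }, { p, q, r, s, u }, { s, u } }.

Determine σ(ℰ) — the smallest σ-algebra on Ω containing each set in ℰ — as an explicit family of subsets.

Initial family (5 sets): { {  }, { s }, { s, u }, { p, q, r, s, u }, Ω }.
Pass 1 (3 new):
  { t }  = { p, q, r, s, u }ᶜ
  { p, q, r, t }  = { s, u }ᶜ
  { p, q, r, t, u }  = { s }ᶜ
  [8 total]
Pass 2. New:
  { s, t }  = { s } ∪ { t }
  { s, t, u }  = { s, u } ∪ { t }
  { p, q, r, s, t }  = { s } ∪ { p, q, r, t }
  [11 total]
Pass 3: +3 →
  { u }  = { p, q, r, s, t }ᶜ
  { p, q, r }  = { s, t, u }ᶜ
  { p, q, r, u }  = { s, t }ᶜ
  [14 total]
Pass 4: 2 new —
  { t, u }  = { t } ∪ { u }
  { p, q, r, s }  = { p, q, r } ∪ { s }
  [16 total]
Pass 5: no new sets; the family is a σ-algebra.

Hence σ(ℰ) has 16 members: { {  }, { s }, { t }, { u }, { s, t }, { s, u }, { t, u }, { p, q, r }, { s, t, u }, { p, q, r, s }, { p, q, r, t }, { p, q, r, u }, { p, q, r, s, t }, { p, q, r, s, u }, { p, q, r, t, u }, Ω }.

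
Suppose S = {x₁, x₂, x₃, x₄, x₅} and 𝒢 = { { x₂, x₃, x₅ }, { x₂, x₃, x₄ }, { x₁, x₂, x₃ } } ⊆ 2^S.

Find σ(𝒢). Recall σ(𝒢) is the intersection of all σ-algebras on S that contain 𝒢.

Begin from { {}, { x₁, x₂, x₃ }, { x₂, x₃, x₄ }, { x₂, x₃, x₅ }, S } (that is, 𝒢 plus ∅ and S).
Round 1: +6 →
  { x₁, x₄ }  = S∖{ x₂, x₃, x₅ }
  { x₁, x₅ }  = S∖{ x₂, x₃, x₄ }
  { x₄, x₅ }  = S∖{ x₁, x₂, x₃ }
  { x₁, x₂, x₃, x₄ }  = { x₁, x₂, x₃ } ∪ { x₂, x₃, x₄ }
  { x₁, x₂, x₃, x₅ }  = { x₂, x₃, x₅ } ∪ { x₁, x₂, x₃ }
  { x₂, x₃, x₄, x₅ }  = { x₂, x₃, x₅ } ∪ { x₂, x₃, x₄ }
  |family| = 11
Round 2: 4 new —
  { x₁ }  = S∖{ x₂, x₃, x₄, x₅ }
  { x₄ }  = S∖{ x₁, x₂, x₃, x₅ }
  { x₅ }  = S∖{ x₁, x₂, x₃, x₄ }
  { x₁, x₄, x₅ }  = { x₄, x₅ } ∪ { x₁, x₄ }
  |family| = 15
Round 3: +1 →
  { x₂, x₃ }  = S∖{ x₁, x₄, x₅ }
  |family| = 16
Round 4: stable.

Hence σ(𝒢) has 16 members: { {}, { x₁ }, { x₄ }, { x₅ }, { x₁, x₄ }, { x₁, x₅ }, { x₂, x₃ }, { x₄, x₅ }, { x₁, x₂, x₃ }, { x₁, x₄, x₅ }, { x₂, x₃, x₄ }, { x₂, x₃, x₅ }, { x₁, x₂, x₃, x₄ }, { x₁, x₂, x₃, x₅ }, { x₂, x₃, x₄, x₅ }, S }.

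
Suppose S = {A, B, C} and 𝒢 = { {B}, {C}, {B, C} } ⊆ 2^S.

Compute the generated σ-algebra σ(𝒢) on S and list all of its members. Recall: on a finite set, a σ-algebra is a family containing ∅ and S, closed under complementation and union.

Initial family (5 sets): { {}, {B}, {C}, {B, C}, S }.
Pass 1: 3 new —
  {A}  = {B, C}ᶜ
  {A, B}  = {C}ᶜ
  {A, C}  = {B}ᶜ
  — 8 sets.
After Pass 2 the family is unchanged; done.

|σ(𝒢)| = 8.  σ(𝒢) = { {}, {A}, {B}, {C}, {A, B}, {A, C}, {B, C}, S }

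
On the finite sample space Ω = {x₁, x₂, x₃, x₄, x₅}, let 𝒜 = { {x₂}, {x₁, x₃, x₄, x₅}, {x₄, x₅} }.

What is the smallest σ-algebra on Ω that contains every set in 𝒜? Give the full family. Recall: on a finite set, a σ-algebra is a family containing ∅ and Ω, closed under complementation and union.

σ(𝒜) = { {}, {x₂}, {x₁, x₃}, {x₄, x₅}, {x₁, x₂, x₃}, {x₂, x₄, x₅}, {x₁, x₃, x₄, x₅}, Ω }

Derivation:
Start: 𝒜 ∪ {∅, Ω} = { {}, {x₂}, {x₄, x₅}, {x₁, x₃, x₄, x₅}, Ω }.
Round 1 adds 2:
  {x₁, x₂, x₃}  = ᶜ of {x₄, x₅}
  {x₂, x₄, x₅}  = {x₄, x₅} ∪ {x₂}
Round 2: +1 →
  {x₁, x₃}  = ᶜ of {x₂, x₄, x₅}
Round 3: already closed under ᶜ and ∪.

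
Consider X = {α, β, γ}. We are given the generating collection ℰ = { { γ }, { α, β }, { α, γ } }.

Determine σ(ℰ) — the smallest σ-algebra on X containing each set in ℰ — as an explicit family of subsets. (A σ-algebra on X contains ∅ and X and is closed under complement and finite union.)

Initial family (5 sets): { ∅, { γ }, { α, β }, { α, γ }, X }.
Iteration 1 (1 new):
  { β }  = ᶜ of { α, γ }
  |family| = 6
Iteration 2: 1 new —
  { β, γ }  = { γ } ∪ { β }
  |family| = 7
Iteration 3 (1 new):
  { α }  = ᶜ of { β, γ }
  |family| = 8
Iteration 4 adds nothing — fixpoint reached.

σ(ℰ) = { ∅, { α }, { β }, { γ }, { α, β }, { α, γ }, { β, γ }, X }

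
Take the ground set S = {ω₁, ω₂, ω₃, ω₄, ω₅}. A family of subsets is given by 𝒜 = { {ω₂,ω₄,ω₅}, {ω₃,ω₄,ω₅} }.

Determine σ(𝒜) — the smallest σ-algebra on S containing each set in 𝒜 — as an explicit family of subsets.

σ(𝒜) = { {}, {ω₁}, {ω₂}, {ω₃}, {ω₁,ω₂}, {ω₁,ω₃}, {ω₂,ω₃}, {ω₄,ω₅}, {ω₁,ω₂,ω₃}, {ω₁,ω₄,ω₅}, {ω₂,ω₄,ω₅}, {ω₃,ω₄,ω₅}, {ω₁,ω₂,ω₄,ω₅}, {ω₁,ω₃,ω₄,ω₅}, {ω₂,ω₃,ω₄,ω₅}, S }

Working:
Initial family (4 sets): { {}, {ω₂,ω₄,ω₅}, {ω₃,ω₄,ω₅}, S }.
Step 1 (3 new):
  {ω₁,ω₂}  = {ω₃,ω₄,ω₅}ᶜ
  {ω₁,ω₃}  = {ω₂,ω₄,ω₅}ᶜ
  {ω₂,ω₃,ω₄,ω₅}  = {ω₃,ω₄,ω₅} ∪ {ω₂,ω₄,ω₅}
  (now 7)
Step 2 (4 new):
  {ω₁}  = {ω₂,ω₃,ω₄,ω₅}ᶜ
  {ω₁,ω₂,ω₃}  = {ω₁,ω₂} ∪ {ω₁,ω₃}
  {ω₁,ω₂,ω₄,ω₅}  = {ω₁,ω₂} ∪ {ω₂,ω₄,ω₅}
  {ω₁,ω₃,ω₄,ω₅}  = {ω₃,ω₄,ω₅} ∪ {ω₁,ω₃}
  (now 11)
Step 3: 3 new —
  {ω₂}  = {ω₁,ω₃,ω₄,ω₅}ᶜ
  {ω₃}  = {ω₁,ω₂,ω₄,ω₅}ᶜ
  {ω₄,ω₅}  = {ω₁,ω₂,ω₃}ᶜ
  (now 14)
Step 4 adds 2:
  {ω₂,ω₃}  = {ω₃} ∪ {ω₂}
  {ω₁,ω₄,ω₅}  = {ω₄,ω₅} ∪ {ω₁}
  (now 16)
Step 5 adds nothing — fixpoint reached.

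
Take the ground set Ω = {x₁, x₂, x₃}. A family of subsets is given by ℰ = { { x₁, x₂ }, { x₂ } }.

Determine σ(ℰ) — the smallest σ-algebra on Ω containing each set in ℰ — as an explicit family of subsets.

σ(ℰ) = { ∅, { x₁ }, { x₂ }, { x₃ }, { x₁, x₂ }, { x₁, x₃ }, { x₂, x₃ }, Ω }

Derivation:
Seed the family with ℰ together with ∅ and Ω: { ∅, { x₂ }, { x₁, x₂ }, Ω }.
Step 1: +2 →
  { x₃ }  = complement { x₁, x₂ }
  { x₁, x₃ }  = complement { x₂ }
Step 2 (1 new):
  { x₂, x₃ }  = { x₃ } ∪ { x₂ }
Step 3 adds 1:
  { x₁ }  = complement { x₂, x₃ }
Step 4: no new sets; the family is a σ-algebra.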